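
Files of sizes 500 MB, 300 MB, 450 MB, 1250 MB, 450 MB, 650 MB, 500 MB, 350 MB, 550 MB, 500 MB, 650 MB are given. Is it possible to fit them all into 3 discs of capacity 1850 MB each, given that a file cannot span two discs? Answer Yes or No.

Total = 6150 MB; ⌈6150/1850⌉ = 4.
At least 4 discs are required, but only 3 are allowed.

No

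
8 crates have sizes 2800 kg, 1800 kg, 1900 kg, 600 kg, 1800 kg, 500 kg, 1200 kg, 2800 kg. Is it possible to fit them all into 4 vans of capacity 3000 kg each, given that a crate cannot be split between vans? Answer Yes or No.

Total = 13400 kg; ⌈13400/3000⌉ = 5.
At least 5 vans are required, but only 4 are allowed.

No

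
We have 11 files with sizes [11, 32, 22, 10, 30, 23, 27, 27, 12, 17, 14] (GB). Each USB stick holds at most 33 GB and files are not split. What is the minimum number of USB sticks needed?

8

Total = 32 + 30 + 27 + 27 + 23 + 22 + 17 + 14 + 12 + 11 + 10 = 225 GB.
Lower bound: ⌈225/33⌉ = 7 USB sticks.
A packing using 8 USB sticks:
  USB stick 1: 32 = 32
  USB stick 2: 30 = 30
  USB stick 3: 27 = 27
  USB stick 4: 27 = 27
  USB stick 5: 23 + 10 = 33
  USB stick 6: 22 + 11 = 33
  USB stick 7: 17 + 14 = 31
  USB stick 8: 12 = 12
No arrangement into 7 USB sticks stays within capacity, so 8 is optimal.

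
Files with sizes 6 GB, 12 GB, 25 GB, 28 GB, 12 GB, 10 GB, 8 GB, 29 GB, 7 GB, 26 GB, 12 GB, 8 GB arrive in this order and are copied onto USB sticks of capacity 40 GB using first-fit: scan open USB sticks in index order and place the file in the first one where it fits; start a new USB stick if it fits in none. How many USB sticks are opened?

5

  6 → USB stick 1 (new)  [load 6/40]
  12 → USB stick 1  [load 18/40]
  25 → USB stick 2 (new)  [load 25/40]
  28 → USB stick 3 (new)  [load 28/40]
  12 → USB stick 1  [load 30/40]
  10 → USB stick 1  [load 40/40]
  8 → USB stick 2  [load 33/40]
  29 → USB stick 4 (new)  [load 29/40]
  7 → USB stick 2  [load 40/40]
  26 → USB stick 5 (new)  [load 26/40]
  12 → USB stick 3  [load 40/40]
  8 → USB stick 4  [load 37/40]
5 USB sticks opened.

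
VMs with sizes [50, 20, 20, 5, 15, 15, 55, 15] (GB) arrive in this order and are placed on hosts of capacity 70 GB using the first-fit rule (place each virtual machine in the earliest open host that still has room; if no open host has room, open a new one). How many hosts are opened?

3

  50 → host 1 (new)  [load 50/70]
  20 → host 1  [load 70/70]
  20 → host 2 (new)  [load 20/70]
  5 → host 2  [load 25/70]
  15 → host 2  [load 40/70]
  15 → host 2  [load 55/70]
  55 → host 3 (new)  [load 55/70]
  15 → host 2  [load 70/70]
3 hosts opened.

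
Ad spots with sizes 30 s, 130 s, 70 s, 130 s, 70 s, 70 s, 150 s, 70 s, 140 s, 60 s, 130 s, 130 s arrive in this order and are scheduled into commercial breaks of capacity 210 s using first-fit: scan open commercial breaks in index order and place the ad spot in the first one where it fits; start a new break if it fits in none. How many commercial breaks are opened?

  30 → break 1 (new)  [load 30/210]
  130 → break 1  [load 160/210]
  70 → break 2 (new)  [load 70/210]
  130 → break 2  [load 200/210]
  70 → break 3 (new)  [load 70/210]
  70 → break 3  [load 140/210]
  150 → break 4 (new)  [load 150/210]
  70 → break 3  [load 210/210]
  140 → break 5 (new)  [load 140/210]
  60 → break 4  [load 210/210]
  130 → break 6 (new)  [load 130/210]
  130 → break 7 (new)  [load 130/210]
7 commercial breaks opened.

7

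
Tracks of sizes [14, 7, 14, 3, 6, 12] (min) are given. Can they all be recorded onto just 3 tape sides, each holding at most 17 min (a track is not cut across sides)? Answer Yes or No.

Total = 56 min; ⌈56/17⌉ = 4.
At least 4 tape sides are required, but only 3 are allowed.

No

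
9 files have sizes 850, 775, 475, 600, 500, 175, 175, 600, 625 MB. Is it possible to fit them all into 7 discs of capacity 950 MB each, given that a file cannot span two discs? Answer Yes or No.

Yes

A valid assignment using 7 discs:
  disc 1: 850 = 850
  disc 2: 775 + 175 = 950
  disc 3: 625 + 175 = 800
  disc 4: 600 = 600
  disc 5: 600 = 600
  disc 6: 500 = 500
  disc 7: 475 = 475
Every load is within 950 MB, so 7 discs suffice.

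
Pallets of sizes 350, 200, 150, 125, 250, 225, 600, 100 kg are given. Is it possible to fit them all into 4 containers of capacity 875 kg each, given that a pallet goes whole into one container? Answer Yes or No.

Yes

A valid assignment using 3 containers:
  container 1: 600 + 250 = 850
  container 2: 350 + 225 + 200 + 100 = 875
  container 3: 150 + 125 = 275
That uses only 3 ≤ 4, so 4 containers are enough.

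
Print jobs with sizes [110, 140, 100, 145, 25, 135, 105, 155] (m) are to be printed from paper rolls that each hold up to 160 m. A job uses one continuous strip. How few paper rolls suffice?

Total = 155 + 145 + 140 + 135 + 110 + 105 + 100 + 25 = 915 m.
Lower bound: ⌈915/160⌉ = 6 paper rolls.
Also, 7 print jobs each exceed 80 m, and no two of those can share a roll, so at least 7 paper rolls are needed.
A packing using 7 paper rolls:
  roll 1: 155 = 155
  roll 2: 145 = 145
  roll 3: 140 = 140
  roll 4: 135 + 25 = 160
  roll 5: 110 = 110
  roll 6: 105 = 105
  roll 7: 100 = 100
This matches the lower bound, so 7 is optimal.

7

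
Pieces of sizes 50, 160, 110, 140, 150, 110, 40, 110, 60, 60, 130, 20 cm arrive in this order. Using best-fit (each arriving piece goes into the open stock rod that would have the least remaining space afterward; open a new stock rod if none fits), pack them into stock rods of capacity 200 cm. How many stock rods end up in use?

7

  50 → stock rod 1 (new)  [load 50/200]
  160 → stock rod 2 (new)  [load 160/200]
  110 → stock rod 1  [load 160/200]
  140 → stock rod 3 (new)  [load 140/200]
  150 → stock rod 4 (new)  [load 150/200]
  110 → stock rod 5 (new)  [load 110/200]
  40 → stock rod 1  [load 200/200]
  110 → stock rod 6 (new)  [load 110/200]
  60 → stock rod 3  [load 200/200]
  60 → stock rod 5  [load 170/200]
  130 → stock rod 7 (new)  [load 130/200]
  20 → stock rod 5  [load 190/200]
7 stock rods opened.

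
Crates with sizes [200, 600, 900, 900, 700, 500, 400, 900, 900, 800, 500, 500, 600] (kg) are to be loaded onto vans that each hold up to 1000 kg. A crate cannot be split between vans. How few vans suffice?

10

Total = 900 + 900 + 900 + 900 + 800 + 700 + 600 + 600 + 500 + 500 + 500 + 400 + 200 = 8400 kg.
Lower bound: ⌈8400/1000⌉ = 9 vans.
A packing using 10 vans:
  van 1: 900 = 900
  van 2: 900 = 900
  van 3: 900 = 900
  van 4: 900 = 900
  van 5: 800 + 200 = 1000
  van 6: 700 = 700
  van 7: 600 + 400 = 1000
  van 8: 600 = 600
  van 9: 500 + 500 = 1000
  van 10: 500 = 500
No arrangement into 9 vans stays within capacity, so 10 is optimal.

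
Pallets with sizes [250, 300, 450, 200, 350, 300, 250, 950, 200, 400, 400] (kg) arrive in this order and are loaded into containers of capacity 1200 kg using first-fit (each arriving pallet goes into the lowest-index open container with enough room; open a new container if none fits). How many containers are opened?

  250 → container 1 (new)  [load 250/1200]
  300 → container 1  [load 550/1200]
  450 → container 1  [load 1000/1200]
  200 → container 1  [load 1200/1200]
  350 → container 2 (new)  [load 350/1200]
  300 → container 2  [load 650/1200]
  250 → container 2  [load 900/1200]
  950 → container 3 (new)  [load 950/1200]
  200 → container 2  [load 1100/1200]
  400 → container 4 (new)  [load 400/1200]
  400 → container 4  [load 800/1200]
4 containers opened.

4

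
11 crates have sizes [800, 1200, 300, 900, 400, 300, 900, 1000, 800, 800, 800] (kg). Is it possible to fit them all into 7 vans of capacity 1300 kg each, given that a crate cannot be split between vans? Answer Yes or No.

No

Total = 8200 kg; ⌈8200/1300⌉ = 7.
8 crates each exceed half the capacity and cannot share a van, forcing at least 8 vans.
At least 8 vans are required, but only 7 are allowed.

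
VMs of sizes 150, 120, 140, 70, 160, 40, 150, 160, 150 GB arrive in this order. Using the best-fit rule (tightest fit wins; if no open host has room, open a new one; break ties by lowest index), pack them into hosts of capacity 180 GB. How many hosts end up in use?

8

  150 → host 1 (new)  [load 150/180]
  120 → host 2 (new)  [load 120/180]
  140 → host 3 (new)  [load 140/180]
  70 → host 4 (new)  [load 70/180]
  160 → host 5 (new)  [load 160/180]
  40 → host 3  [load 180/180]
  150 → host 6 (new)  [load 150/180]
  160 → host 7 (new)  [load 160/180]
  150 → host 8 (new)  [load 150/180]
8 hosts opened.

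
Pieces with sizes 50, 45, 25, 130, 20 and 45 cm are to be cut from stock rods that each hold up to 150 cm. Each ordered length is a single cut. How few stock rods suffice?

Total = 130 + 50 + 45 + 45 + 25 + 20 = 315 cm.
Lower bound: ⌈315/150⌉ = 3 stock rods.
A packing using 3 stock rods:
  stock rod 1: 130 + 20 = 150
  stock rod 2: 50 + 45 + 45 = 140
  stock rod 3: 25 = 25
This matches the lower bound, so 3 is optimal.

3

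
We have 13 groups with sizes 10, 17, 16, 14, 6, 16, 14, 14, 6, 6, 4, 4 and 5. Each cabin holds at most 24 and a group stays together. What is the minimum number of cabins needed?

Total = 17 + 16 + 16 + 14 + 14 + 14 + 10 + 6 + 6 + 6 + 5 + 4 + 4 = 132.
Lower bound: ⌈132/24⌉ = 6 cabins.
A packing using 6 cabins:
  cabin 1: 17 + 6 = 23
  cabin 2: 16 + 6 = 22
  cabin 3: 16 + 6 = 22
  cabin 4: 14 + 10 = 24
  cabin 5: 14 + 5 + 4 = 23
  cabin 6: 14 + 4 = 18
This matches the lower bound, so 6 is optimal.

6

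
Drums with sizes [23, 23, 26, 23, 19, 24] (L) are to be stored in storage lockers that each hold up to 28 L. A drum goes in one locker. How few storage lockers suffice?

6

Total = 26 + 24 + 23 + 23 + 23 + 19 = 138 L.
Lower bound: ⌈138/28⌉ = 5 storage lockers.
Also, 6 drums each exceed 14 L, and no two of those can share a locker, so at least 6 storage lockers are needed.
A packing using 6 storage lockers:
  locker 1: 26 = 26
  locker 2: 24 = 24
  locker 3: 23 = 23
  locker 4: 23 = 23
  locker 5: 23 = 23
  locker 6: 19 = 19
This matches the lower bound, so 6 is optimal.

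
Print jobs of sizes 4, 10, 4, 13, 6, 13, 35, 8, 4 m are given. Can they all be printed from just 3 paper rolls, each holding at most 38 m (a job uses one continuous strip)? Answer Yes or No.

A valid assignment using 3 paper rolls:
  roll 1: 35 = 35
  roll 2: 13 + 13 + 10 = 36
  roll 3: 8 + 6 + 4 + 4 + 4 = 26
Every load is within 38 m, so 3 paper rolls suffice.

Yes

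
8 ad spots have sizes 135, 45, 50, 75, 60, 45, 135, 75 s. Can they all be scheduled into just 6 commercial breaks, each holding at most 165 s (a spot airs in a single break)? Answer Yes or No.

Yes

A valid assignment using 5 commercial breaks:
  break 1: 135 = 135
  break 2: 135 = 135
  break 3: 75 + 75 = 150
  break 4: 60 + 50 + 45 = 155
  break 5: 45 = 45
That uses only 5 ≤ 6, so 6 commercial breaks are enough.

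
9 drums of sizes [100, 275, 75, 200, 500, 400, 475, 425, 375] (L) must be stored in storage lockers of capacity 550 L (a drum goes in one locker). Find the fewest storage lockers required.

Total = 500 + 475 + 425 + 400 + 375 + 275 + 200 + 100 + 75 = 2825 L.
Lower bound: ⌈2825/550⌉ = 6 storage lockers.
A packing using 6 storage lockers:
  locker 1: 500 = 500
  locker 2: 475 + 75 = 550
  locker 3: 425 + 100 = 525
  locker 4: 400 = 400
  locker 5: 375 = 375
  locker 6: 275 + 200 = 475
This matches the lower bound, so 6 is optimal.

6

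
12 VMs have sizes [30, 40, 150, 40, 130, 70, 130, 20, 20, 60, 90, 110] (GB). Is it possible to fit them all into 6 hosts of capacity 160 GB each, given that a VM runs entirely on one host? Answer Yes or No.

A valid assignment using 6 hosts:
  host 1: 150 = 150
  host 2: 130 + 30 = 160
  host 3: 130 + 20 = 150
  host 4: 110 + 40 = 150
  host 5: 90 + 70 = 160
  host 6: 60 + 40 + 20 = 120
Every load is within 160 GB, so 6 hosts suffice.

Yes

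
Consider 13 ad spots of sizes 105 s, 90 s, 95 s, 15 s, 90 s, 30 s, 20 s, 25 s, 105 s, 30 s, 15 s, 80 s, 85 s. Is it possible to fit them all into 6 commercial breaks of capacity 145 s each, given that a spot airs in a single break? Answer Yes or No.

No

Total = 785 s; ⌈785/145⌉ = 6.
7 ad spots each exceed half the capacity and cannot share a break, forcing at least 7 commercial breaks.
At least 7 commercial breaks are required, but only 6 are allowed.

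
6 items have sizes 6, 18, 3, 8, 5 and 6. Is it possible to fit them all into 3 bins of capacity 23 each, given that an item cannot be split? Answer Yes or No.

A valid assignment using 2 bins:
  bin 1: 18 + 5 = 23
  bin 2: 8 + 6 + 6 + 3 = 23
That uses only 2 ≤ 3, so 3 bins are enough.

Yes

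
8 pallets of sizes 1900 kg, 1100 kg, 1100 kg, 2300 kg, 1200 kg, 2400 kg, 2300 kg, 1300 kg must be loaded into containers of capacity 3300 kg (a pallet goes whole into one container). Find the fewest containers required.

6

Total = 2400 + 2300 + 2300 + 1900 + 1300 + 1200 + 1100 + 1100 = 13600 kg.
Lower bound: ⌈13600/3300⌉ = 5 containers.
A packing using 6 containers:
  container 1: 2400 = 2400
  container 2: 2300 = 2300
  container 3: 2300 = 2300
  container 4: 1900 + 1300 = 3200
  container 5: 1200 + 1100 = 2300
  container 6: 1100 = 1100
No arrangement into 5 containers stays within capacity, so 6 is optimal.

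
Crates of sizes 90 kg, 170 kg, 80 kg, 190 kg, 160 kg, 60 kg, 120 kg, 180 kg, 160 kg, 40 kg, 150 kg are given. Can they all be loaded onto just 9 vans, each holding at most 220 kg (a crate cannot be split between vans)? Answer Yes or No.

Yes

A valid assignment using 8 vans:
  van 1: 190 = 190
  van 2: 180 + 40 = 220
  van 3: 170 = 170
  van 4: 160 + 60 = 220
  van 5: 160 = 160
  van 6: 150 = 150
  van 7: 120 + 90 = 210
  van 8: 80 = 80
That uses only 8 ≤ 9, so 9 vans are enough.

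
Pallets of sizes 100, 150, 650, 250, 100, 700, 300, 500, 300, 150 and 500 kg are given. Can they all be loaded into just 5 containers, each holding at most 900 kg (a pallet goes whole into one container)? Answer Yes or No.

A valid assignment using 5 containers:
  container 1: 700 + 150 = 850
  container 2: 650 + 250 = 900
  container 3: 500 + 300 + 100 = 900
  container 4: 500 + 300 + 100 = 900
  container 5: 150 = 150
Every load is within 900 kg, so 5 containers suffice.

Yes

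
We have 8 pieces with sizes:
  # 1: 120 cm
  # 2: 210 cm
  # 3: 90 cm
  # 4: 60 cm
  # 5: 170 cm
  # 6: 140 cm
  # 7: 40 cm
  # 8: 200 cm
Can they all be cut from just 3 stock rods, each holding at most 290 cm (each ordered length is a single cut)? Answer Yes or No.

Total = 1030 cm; ⌈1030/290⌉ = 4.
At least 4 stock rods are required, but only 3 are allowed.

No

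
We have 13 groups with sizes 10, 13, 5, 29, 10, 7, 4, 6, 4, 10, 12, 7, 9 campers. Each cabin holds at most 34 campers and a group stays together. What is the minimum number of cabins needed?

4

Total = 29 + 13 + 12 + 10 + 10 + 10 + 9 + 7 + 7 + 6 + 5 + 4 + 4 = 126 campers.
Lower bound: ⌈126/34⌉ = 4 cabins.
A packing using 4 cabins:
  cabin 1: 29 + 5 = 34
  cabin 2: 13 + 12 + 9 = 34
  cabin 3: 10 + 10 + 10 + 4 = 34
  cabin 4: 7 + 7 + 6 + 4 = 24
This matches the lower bound, so 4 is optimal.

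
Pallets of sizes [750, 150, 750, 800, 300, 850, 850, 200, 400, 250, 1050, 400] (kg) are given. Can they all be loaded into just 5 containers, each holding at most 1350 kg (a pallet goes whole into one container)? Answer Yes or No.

No

Total = 6750 kg; ⌈6750/1350⌉ = 5.
6 pallets each exceed half the capacity and cannot share a container, forcing at least 6 containers.
At least 6 containers are required, but only 5 are allowed.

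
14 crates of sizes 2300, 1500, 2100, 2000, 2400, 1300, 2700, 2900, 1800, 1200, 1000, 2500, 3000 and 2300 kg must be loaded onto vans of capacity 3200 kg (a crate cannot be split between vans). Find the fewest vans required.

Total = 3000 + 2900 + 2700 + 2500 + 2400 + 2300 + 2300 + 2100 + 2000 + 1800 + 1500 + 1300 + 1200 + 1000 = 29000 kg.
Lower bound: ⌈29000/3200⌉ = 10 vans.
A packing using 11 vans:
  van 1: 3000 = 3000
  van 2: 2900 = 2900
  van 3: 2700 = 2700
  van 4: 2500 = 2500
  van 5: 2400 = 2400
  van 6: 2300 = 2300
  van 7: 2300 = 2300
  van 8: 2100 + 1000 = 3100
  van 9: 2000 + 1200 = 3200
  van 10: 1800 + 1300 = 3100
  van 11: 1500 = 1500
No arrangement into 10 vans stays within capacity, so 11 is optimal.

11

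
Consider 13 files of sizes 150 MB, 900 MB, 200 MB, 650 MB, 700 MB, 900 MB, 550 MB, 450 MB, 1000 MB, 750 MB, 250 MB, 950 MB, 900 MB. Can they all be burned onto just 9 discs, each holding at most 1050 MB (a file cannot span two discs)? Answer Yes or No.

Yes

A valid assignment using 9 discs:
  disc 1: 1000 = 1000
  disc 2: 950 = 950
  disc 3: 900 + 150 = 1050
  disc 4: 900 = 900
  disc 5: 900 = 900
  disc 6: 750 + 250 = 1000
  disc 7: 700 + 200 = 900
  disc 8: 650 = 650
  disc 9: 550 + 450 = 1000
Every load is within 1050 MB, so 9 discs suffice.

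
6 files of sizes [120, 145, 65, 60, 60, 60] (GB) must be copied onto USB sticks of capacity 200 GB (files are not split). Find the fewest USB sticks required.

3

Total = 145 + 120 + 65 + 60 + 60 + 60 = 510 GB.
Lower bound: ⌈510/200⌉ = 3 USB sticks.
A packing using 3 USB sticks:
  USB stick 1: 145 = 145
  USB stick 2: 120 + 65 = 185
  USB stick 3: 60 + 60 + 60 = 180
This matches the lower bound, so 3 is optimal.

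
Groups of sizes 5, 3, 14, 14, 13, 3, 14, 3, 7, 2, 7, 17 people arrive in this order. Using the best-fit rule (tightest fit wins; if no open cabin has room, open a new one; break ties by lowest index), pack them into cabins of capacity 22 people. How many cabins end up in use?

5

  5 → cabin 1 (new)  [load 5/22]
  3 → cabin 1  [load 8/22]
  14 → cabin 1  [load 22/22]
  14 → cabin 2 (new)  [load 14/22]
  13 → cabin 3 (new)  [load 13/22]
  3 → cabin 2  [load 17/22]
  14 → cabin 4 (new)  [load 14/22]
  3 → cabin 2  [load 20/22]
  7 → cabin 4  [load 21/22]
  2 → cabin 2  [load 22/22]
  7 → cabin 3  [load 20/22]
  17 → cabin 5 (new)  [load 17/22]
5 cabins opened.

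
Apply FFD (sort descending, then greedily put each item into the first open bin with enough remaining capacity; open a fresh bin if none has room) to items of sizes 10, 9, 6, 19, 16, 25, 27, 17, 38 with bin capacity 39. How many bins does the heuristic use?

5

Sorted descending: 38, 27, 25, 19, 17, 16, 10, 9, 6.
  38 → bin 1 (new)  [load 38/39]
  27 → bin 2 (new)  [load 27/39]
  25 → bin 3 (new)  [load 25/39]
  19 → bin 4 (new)  [load 19/39]
  17 → bin 4  [load 36/39]
  16 → bin 5 (new)  [load 16/39]
  10 → bin 2  [load 37/39]
  9 → bin 3  [load 34/39]
  6 → bin 5  [load 22/39]
5 bins opened.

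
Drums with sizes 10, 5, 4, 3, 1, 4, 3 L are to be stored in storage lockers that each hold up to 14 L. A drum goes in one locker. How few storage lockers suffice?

Total = 10 + 5 + 4 + 4 + 3 + 3 + 1 = 30 L.
Lower bound: ⌈30/14⌉ = 3 storage lockers.
A packing using 3 storage lockers:
  locker 1: 10 + 4 = 14
  locker 2: 5 + 4 + 3 + 1 = 13
  locker 3: 3 = 3
This matches the lower bound, so 3 is optimal.

3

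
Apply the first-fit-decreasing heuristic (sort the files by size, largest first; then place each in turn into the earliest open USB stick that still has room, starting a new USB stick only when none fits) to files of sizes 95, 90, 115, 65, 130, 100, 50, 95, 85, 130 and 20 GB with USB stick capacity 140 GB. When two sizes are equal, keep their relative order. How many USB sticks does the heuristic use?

Sorted descending: 130, 130, 115, 100, 95, 95, 90, 85, 65, 50, 20.
  130 → USB stick 1 (new)  [load 130/140]
  130 → USB stick 2 (new)  [load 130/140]
  115 → USB stick 3 (new)  [load 115/140]
  100 → USB stick 4 (new)  [load 100/140]
  95 → USB stick 5 (new)  [load 95/140]
  95 → USB stick 6 (new)  [load 95/140]
  90 → USB stick 7 (new)  [load 90/140]
  85 → USB stick 8 (new)  [load 85/140]
  65 → USB stick 9 (new)  [load 65/140]
  50 → USB stick 7  [load 140/140]
  20 → USB stick 3  [load 135/140]
9 USB sticks opened.

9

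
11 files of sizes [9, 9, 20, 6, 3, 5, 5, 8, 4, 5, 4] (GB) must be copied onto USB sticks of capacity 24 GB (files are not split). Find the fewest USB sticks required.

Total = 20 + 9 + 9 + 8 + 6 + 5 + 5 + 5 + 4 + 4 + 3 = 78 GB.
Lower bound: ⌈78/24⌉ = 4 USB sticks.
A packing using 4 USB sticks:
  USB stick 1: 20 + 4 = 24
  USB stick 2: 9 + 9 + 6 = 24
  USB stick 3: 8 + 5 + 5 + 5 = 23
  USB stick 4: 4 + 3 = 7
This matches the lower bound, so 4 is optimal.

4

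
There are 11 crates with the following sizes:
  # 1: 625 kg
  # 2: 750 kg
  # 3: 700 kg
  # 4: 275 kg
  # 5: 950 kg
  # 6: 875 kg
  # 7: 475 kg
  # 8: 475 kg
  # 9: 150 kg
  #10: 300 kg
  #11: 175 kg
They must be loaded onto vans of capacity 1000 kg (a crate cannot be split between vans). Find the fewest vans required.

Total = 950 + 875 + 750 + 700 + 625 + 475 + 475 + 300 + 275 + 175 + 150 = 5750 kg.
Lower bound: ⌈5750/1000⌉ = 6 vans.
A packing using 7 vans:
  van 1: 950 = 950
  van 2: 875 = 875
  van 3: 750 + 175 = 925
  van 4: 700 + 300 = 1000
  van 5: 625 + 275 = 900
  van 6: 475 + 475 = 950
  van 7: 150 = 150
No arrangement into 6 vans stays within capacity, so 7 is optimal.

7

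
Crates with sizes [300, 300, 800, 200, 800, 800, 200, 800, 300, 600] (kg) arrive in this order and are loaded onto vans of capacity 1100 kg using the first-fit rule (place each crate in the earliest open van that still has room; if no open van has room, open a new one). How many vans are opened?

  300 → van 1 (new)  [load 300/1100]
  300 → van 1  [load 600/1100]
  800 → van 2 (new)  [load 800/1100]
  200 → van 1  [load 800/1100]
  800 → van 3 (new)  [load 800/1100]
  800 → van 4 (new)  [load 800/1100]
  200 → van 1  [load 1000/1100]
  800 → van 5 (new)  [load 800/1100]
  300 → van 2  [load 1100/1100]
  600 → van 6 (new)  [load 600/1100]
6 vans opened.

6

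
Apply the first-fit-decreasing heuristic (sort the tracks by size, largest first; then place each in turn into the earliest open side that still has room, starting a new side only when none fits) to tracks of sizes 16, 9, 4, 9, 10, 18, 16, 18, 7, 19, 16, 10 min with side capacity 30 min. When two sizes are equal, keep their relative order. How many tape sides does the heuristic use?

Sorted descending: 19, 18, 18, 16, 16, 16, 10, 10, 9, 9, 7, 4.
  19 → side 1 (new)  [load 19/30]
  18 → side 2 (new)  [load 18/30]
  18 → side 3 (new)  [load 18/30]
  16 → side 4 (new)  [load 16/30]
  16 → side 5 (new)  [load 16/30]
  16 → side 6 (new)  [load 16/30]
  10 → side 1  [load 29/30]
  10 → side 2  [load 28/30]
  9 → side 3  [load 27/30]
  9 → side 4  [load 25/30]
  7 → side 5  [load 23/30]
  4 → side 4  [load 29/30]
6 tape sides opened.

6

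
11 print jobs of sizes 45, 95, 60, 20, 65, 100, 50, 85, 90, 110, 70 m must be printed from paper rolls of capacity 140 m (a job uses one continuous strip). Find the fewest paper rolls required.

7

Total = 110 + 100 + 95 + 90 + 85 + 70 + 65 + 60 + 50 + 45 + 20 = 790 m.
Lower bound: ⌈790/140⌉ = 6 paper rolls.
A packing using 7 paper rolls:
  roll 1: 110 + 20 = 130
  roll 2: 100 = 100
  roll 3: 95 + 45 = 140
  roll 4: 90 + 50 = 140
  roll 5: 85 = 85
  roll 6: 70 + 65 = 135
  roll 7: 60 = 60
No arrangement into 6 paper rolls stays within capacity, so 7 is optimal.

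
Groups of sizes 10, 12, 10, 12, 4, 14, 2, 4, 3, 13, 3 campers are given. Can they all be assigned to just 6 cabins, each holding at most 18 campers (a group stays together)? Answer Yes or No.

A valid assignment using 6 cabins:
  cabin 1: 14 + 4 = 18
  cabin 2: 13 + 4 = 17
  cabin 3: 12 + 3 + 3 = 18
  cabin 4: 12 + 2 = 14
  cabin 5: 10 = 10
  cabin 6: 10 = 10
Every load is within 18 campers, so 6 cabins suffice.

Yes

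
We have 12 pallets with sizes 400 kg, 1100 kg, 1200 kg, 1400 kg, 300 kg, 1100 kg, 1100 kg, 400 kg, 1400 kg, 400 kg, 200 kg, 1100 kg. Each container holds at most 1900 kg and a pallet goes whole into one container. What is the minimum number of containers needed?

Total = 1400 + 1400 + 1200 + 1100 + 1100 + 1100 + 1100 + 400 + 400 + 400 + 300 + 200 = 10100 kg.
Lower bound: ⌈10100/1900⌉ = 6 containers.
Also, 7 pallets each exceed 950 kg, and no two of those can share a container, so at least 7 containers are needed.
A packing using 7 containers:
  container 1: 1400 + 400 = 1800
  container 2: 1400 + 400 = 1800
  container 3: 1200 + 400 + 300 = 1900
  container 4: 1100 + 200 = 1300
  container 5: 1100 = 1100
  container 6: 1100 = 1100
  container 7: 1100 = 1100
This matches the lower bound, so 7 is optimal.

7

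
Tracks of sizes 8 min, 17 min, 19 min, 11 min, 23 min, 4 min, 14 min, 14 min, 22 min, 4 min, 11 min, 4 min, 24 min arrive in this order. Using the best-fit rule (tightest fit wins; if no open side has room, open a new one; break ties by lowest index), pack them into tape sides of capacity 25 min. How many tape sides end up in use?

  8 → side 1 (new)  [load 8/25]
  17 → side 1  [load 25/25]
  19 → side 2 (new)  [load 19/25]
  11 → side 3 (new)  [load 11/25]
  23 → side 4 (new)  [load 23/25]
  4 → side 2  [load 23/25]
  14 → side 3  [load 25/25]
  14 → side 5 (new)  [load 14/25]
  22 → side 6 (new)  [load 22/25]
  4 → side 5  [load 18/25]
  11 → side 7 (new)  [load 11/25]
  4 → side 5  [load 22/25]
  24 → side 8 (new)  [load 24/25]
8 tape sides opened.

8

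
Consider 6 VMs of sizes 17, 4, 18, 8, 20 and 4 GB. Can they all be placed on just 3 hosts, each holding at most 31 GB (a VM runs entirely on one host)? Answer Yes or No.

Yes

A valid assignment using 3 hosts:
  host 1: 20 + 8 = 28
  host 2: 18 + 4 + 4 = 26
  host 3: 17 = 17
Every load is within 31 GB, so 3 hosts suffice.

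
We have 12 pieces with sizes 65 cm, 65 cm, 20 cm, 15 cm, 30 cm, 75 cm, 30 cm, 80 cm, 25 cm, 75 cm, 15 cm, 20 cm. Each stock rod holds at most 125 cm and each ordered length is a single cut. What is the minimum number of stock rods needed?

5

Total = 80 + 75 + 75 + 65 + 65 + 30 + 30 + 25 + 20 + 20 + 15 + 15 = 515 cm.
Lower bound: ⌈515/125⌉ = 5 stock rods.
A packing using 5 stock rods:
  stock rod 1: 80 + 30 + 15 = 125
  stock rod 2: 75 + 30 + 20 = 125
  stock rod 3: 75 + 25 + 20 = 120
  stock rod 4: 65 + 15 = 80
  stock rod 5: 65 = 65
This matches the lower bound, so 5 is optimal.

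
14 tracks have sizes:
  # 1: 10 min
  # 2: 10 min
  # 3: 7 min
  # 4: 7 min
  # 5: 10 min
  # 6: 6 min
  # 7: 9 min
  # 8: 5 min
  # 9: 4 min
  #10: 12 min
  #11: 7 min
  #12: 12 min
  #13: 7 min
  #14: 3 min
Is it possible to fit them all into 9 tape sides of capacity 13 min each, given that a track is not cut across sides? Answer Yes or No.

Total = 109 min; ⌈109/13⌉ = 9.
10 tracks each exceed half the capacity and cannot share a side, forcing at least 10 tape sides.
At least 10 tape sides are required, but only 9 are allowed.

No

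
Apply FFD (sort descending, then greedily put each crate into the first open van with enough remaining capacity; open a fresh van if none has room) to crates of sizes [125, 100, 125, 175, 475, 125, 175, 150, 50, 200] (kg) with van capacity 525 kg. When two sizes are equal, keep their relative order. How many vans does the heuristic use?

Sorted descending: 475, 200, 175, 175, 150, 125, 125, 125, 100, 50.
  475 → van 1 (new)  [load 475/525]
  200 → van 2 (new)  [load 200/525]
  175 → van 2  [load 375/525]
  175 → van 3 (new)  [load 175/525]
  150 → van 2  [load 525/525]
  125 → van 3  [load 300/525]
  125 → van 3  [load 425/525]
  125 → van 4 (new)  [load 125/525]
  100 → van 3  [load 525/525]
  50 → van 1  [load 525/525]
4 vans opened.

4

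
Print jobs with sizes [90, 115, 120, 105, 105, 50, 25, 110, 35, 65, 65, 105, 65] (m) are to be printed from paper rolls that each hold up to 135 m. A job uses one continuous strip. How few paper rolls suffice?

9

Total = 120 + 115 + 110 + 105 + 105 + 105 + 90 + 65 + 65 + 65 + 50 + 35 + 25 = 1055 m.
Lower bound: ⌈1055/135⌉ = 8 paper rolls.
A packing using 9 paper rolls:
  roll 1: 120 = 120
  roll 2: 115 = 115
  roll 3: 110 + 25 = 135
  roll 4: 105 = 105
  roll 5: 105 = 105
  roll 6: 105 = 105
  roll 7: 90 + 35 = 125
  roll 8: 65 + 65 = 130
  roll 9: 65 + 50 = 115
No arrangement into 8 paper rolls stays within capacity, so 9 is optimal.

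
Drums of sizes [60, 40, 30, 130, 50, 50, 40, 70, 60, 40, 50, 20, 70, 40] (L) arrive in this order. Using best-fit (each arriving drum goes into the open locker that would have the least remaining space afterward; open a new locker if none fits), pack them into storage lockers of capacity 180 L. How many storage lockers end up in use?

  60 → locker 1 (new)  [load 60/180]
  40 → locker 1  [load 100/180]
  30 → locker 1  [load 130/180]
  130 → locker 2 (new)  [load 130/180]
  50 → locker 1  [load 180/180]
  50 → locker 2  [load 180/180]
  40 → locker 3 (new)  [load 40/180]
  70 → locker 3  [load 110/180]
  60 → locker 3  [load 170/180]
  40 → locker 4 (new)  [load 40/180]
  50 → locker 4  [load 90/180]
  20 → locker 4  [load 110/180]
  70 → locker 4  [load 180/180]
  40 → locker 5 (new)  [load 40/180]
5 storage lockers opened.

5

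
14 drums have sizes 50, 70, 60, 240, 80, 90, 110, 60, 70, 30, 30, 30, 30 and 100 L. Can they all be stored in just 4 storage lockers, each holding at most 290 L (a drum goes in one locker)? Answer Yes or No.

A valid assignment using 4 storage lockers:
  locker 1: 240 + 50 = 290
  locker 2: 110 + 100 + 80 = 290
  locker 3: 90 + 70 + 70 + 60 = 290
  locker 4: 60 + 30 + 30 + 30 + 30 = 180
Every load is within 290 L, so 4 storage lockers suffice.

Yes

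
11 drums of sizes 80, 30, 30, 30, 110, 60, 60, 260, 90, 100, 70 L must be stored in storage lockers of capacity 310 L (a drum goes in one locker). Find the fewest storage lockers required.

4

Total = 260 + 110 + 100 + 90 + 80 + 70 + 60 + 60 + 30 + 30 + 30 = 920 L.
Lower bound: ⌈920/310⌉ = 3 storage lockers.
A packing using 4 storage lockers:
  locker 1: 260 + 30 = 290
  locker 2: 110 + 100 + 90 = 300
  locker 3: 80 + 70 + 60 + 60 + 30 = 300
  locker 4: 30 = 30
No arrangement into 3 storage lockers stays within capacity, so 4 is optimal.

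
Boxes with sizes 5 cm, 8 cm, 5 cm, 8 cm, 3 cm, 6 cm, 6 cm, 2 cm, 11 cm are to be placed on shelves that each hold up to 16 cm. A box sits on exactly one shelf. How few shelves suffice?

Total = 11 + 8 + 8 + 6 + 6 + 5 + 5 + 3 + 2 = 54 cm.
Lower bound: ⌈54/16⌉ = 4 shelves.
A packing using 4 shelves:
  shelf 1: 11 + 5 = 16
  shelf 2: 8 + 8 = 16
  shelf 3: 6 + 6 + 3 = 15
  shelf 4: 5 + 2 = 7
This matches the lower bound, so 4 is optimal.

4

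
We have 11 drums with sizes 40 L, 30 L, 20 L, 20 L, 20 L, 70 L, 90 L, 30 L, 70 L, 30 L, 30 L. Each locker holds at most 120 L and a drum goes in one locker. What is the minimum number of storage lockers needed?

4

Total = 90 + 70 + 70 + 40 + 30 + 30 + 30 + 30 + 20 + 20 + 20 = 450 L.
Lower bound: ⌈450/120⌉ = 4 storage lockers.
A packing using 4 storage lockers:
  locker 1: 90 + 30 = 120
  locker 2: 70 + 40 = 110
  locker 3: 70 + 30 + 20 = 120
  locker 4: 30 + 30 + 20 + 20 = 100
This matches the lower bound, so 4 is optimal.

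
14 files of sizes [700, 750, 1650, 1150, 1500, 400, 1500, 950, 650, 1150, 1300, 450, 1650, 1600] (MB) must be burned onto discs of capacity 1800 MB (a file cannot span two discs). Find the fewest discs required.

10

Total = 1650 + 1650 + 1600 + 1500 + 1500 + 1300 + 1150 + 1150 + 950 + 750 + 700 + 650 + 450 + 400 = 15400 MB.
Lower bound: ⌈15400/1800⌉ = 9 discs.
A packing using 10 discs:
  disc 1: 1650 = 1650
  disc 2: 1650 = 1650
  disc 3: 1600 = 1600
  disc 4: 1500 = 1500
  disc 5: 1500 = 1500
  disc 6: 1300 + 450 = 1750
  disc 7: 1150 + 650 = 1800
  disc 8: 1150 + 400 = 1550
  disc 9: 950 + 750 = 1700
  disc 10: 700 = 700
No arrangement into 9 discs stays within capacity, so 10 is optimal.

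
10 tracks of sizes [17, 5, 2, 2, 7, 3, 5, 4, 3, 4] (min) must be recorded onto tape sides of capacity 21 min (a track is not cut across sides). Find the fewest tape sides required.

3

Total = 17 + 7 + 5 + 5 + 4 + 4 + 3 + 3 + 2 + 2 = 52 min.
Lower bound: ⌈52/21⌉ = 3 tape sides.
A packing using 3 tape sides:
  side 1: 17 + 4 = 21
  side 2: 7 + 5 + 5 + 4 = 21
  side 3: 3 + 3 + 2 + 2 = 10
This matches the lower bound, so 3 is optimal.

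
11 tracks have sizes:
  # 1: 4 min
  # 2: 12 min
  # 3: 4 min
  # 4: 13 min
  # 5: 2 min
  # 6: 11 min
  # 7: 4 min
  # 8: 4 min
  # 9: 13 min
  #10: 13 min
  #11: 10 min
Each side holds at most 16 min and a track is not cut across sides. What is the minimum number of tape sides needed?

Total = 13 + 13 + 13 + 12 + 11 + 10 + 4 + 4 + 4 + 4 + 2 = 90 min.
Lower bound: ⌈90/16⌉ = 6 tape sides.
A packing using 7 tape sides:
  side 1: 13 + 2 = 15
  side 2: 13 = 13
  side 3: 13 = 13
  side 4: 12 + 4 = 16
  side 5: 11 + 4 = 15
  side 6: 10 + 4 = 14
  side 7: 4 = 4
No arrangement into 6 tape sides stays within capacity, so 7 is optimal.

7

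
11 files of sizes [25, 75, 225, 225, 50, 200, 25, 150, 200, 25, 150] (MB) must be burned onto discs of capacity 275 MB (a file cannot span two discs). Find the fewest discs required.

6

Total = 225 + 225 + 200 + 200 + 150 + 150 + 75 + 50 + 25 + 25 + 25 = 1350 MB.
Lower bound: ⌈1350/275⌉ = 5 discs.
Also, 6 files each exceed 275/2 MB, and no two of those can share a disc, so at least 6 discs are needed.
A packing using 6 discs:
  disc 1: 225 + 50 = 275
  disc 2: 225 + 25 + 25 = 275
  disc 3: 200 + 75 = 275
  disc 4: 200 + 25 = 225
  disc 5: 150 = 150
  disc 6: 150 = 150
This matches the lower bound, so 6 is optimal.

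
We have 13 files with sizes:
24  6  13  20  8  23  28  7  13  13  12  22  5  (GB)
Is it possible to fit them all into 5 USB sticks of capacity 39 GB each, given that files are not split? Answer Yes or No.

No

Total = 194 GB; ⌈194/39⌉ = 5.
The bound of 5 does not rule out 5, but exhaustive search shows no assignment into 5 USB sticks of capacity 39 GB exists — the minimum is 6.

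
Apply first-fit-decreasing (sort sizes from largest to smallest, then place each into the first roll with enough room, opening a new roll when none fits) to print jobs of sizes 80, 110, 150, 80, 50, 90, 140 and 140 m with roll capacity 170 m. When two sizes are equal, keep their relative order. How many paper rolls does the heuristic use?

Sorted descending: 150, 140, 140, 110, 90, 80, 80, 50.
  150 → roll 1 (new)  [load 150/170]
  140 → roll 2 (new)  [load 140/170]
  140 → roll 3 (new)  [load 140/170]
  110 → roll 4 (new)  [load 110/170]
  90 → roll 5 (new)  [load 90/170]
  80 → roll 5  [load 170/170]
  80 → roll 6 (new)  [load 80/170]
  50 → roll 4  [load 160/170]
6 paper rolls opened.

6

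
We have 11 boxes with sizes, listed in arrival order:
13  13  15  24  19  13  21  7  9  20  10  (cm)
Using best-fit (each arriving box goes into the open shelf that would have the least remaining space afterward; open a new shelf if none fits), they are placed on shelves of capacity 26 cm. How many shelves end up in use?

7

  13 → shelf 1 (new)  [load 13/26]
  13 → shelf 1  [load 26/26]
  15 → shelf 2 (new)  [load 15/26]
  24 → shelf 3 (new)  [load 24/26]
  19 → shelf 4 (new)  [load 19/26]
  13 → shelf 5 (new)  [load 13/26]
  21 → shelf 6 (new)  [load 21/26]
  7 → shelf 4  [load 26/26]
  9 → shelf 2  [load 24/26]
  20 → shelf 7 (new)  [load 20/26]
  10 → shelf 5  [load 23/26]
7 shelves opened.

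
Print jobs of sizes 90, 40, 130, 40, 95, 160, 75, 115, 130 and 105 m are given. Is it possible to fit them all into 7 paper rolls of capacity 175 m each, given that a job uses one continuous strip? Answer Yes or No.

Yes

A valid assignment using 7 paper rolls:
  roll 1: 160 = 160
  roll 2: 130 + 40 = 170
  roll 3: 130 + 40 = 170
  roll 4: 115 = 115
  roll 5: 105 = 105
  roll 6: 95 + 75 = 170
  roll 7: 90 = 90
Every load is within 175 m, so 7 paper rolls suffice.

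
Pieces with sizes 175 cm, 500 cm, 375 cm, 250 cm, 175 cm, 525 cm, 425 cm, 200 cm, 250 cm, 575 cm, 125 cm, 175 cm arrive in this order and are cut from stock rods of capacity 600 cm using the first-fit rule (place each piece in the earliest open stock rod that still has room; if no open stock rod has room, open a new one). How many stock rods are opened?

7

  175 → stock rod 1 (new)  [load 175/600]
  500 → stock rod 2 (new)  [load 500/600]
  375 → stock rod 1  [load 550/600]
  250 → stock rod 3 (new)  [load 250/600]
  175 → stock rod 3  [load 425/600]
  525 → stock rod 4 (new)  [load 525/600]
  425 → stock rod 5 (new)  [load 425/600]
  200 → stock rod 6 (new)  [load 200/600]
  250 → stock rod 6  [load 450/600]
  575 → stock rod 7 (new)  [load 575/600]
  125 → stock rod 3  [load 550/600]
  175 → stock rod 5  [load 600/600]
7 stock rods opened.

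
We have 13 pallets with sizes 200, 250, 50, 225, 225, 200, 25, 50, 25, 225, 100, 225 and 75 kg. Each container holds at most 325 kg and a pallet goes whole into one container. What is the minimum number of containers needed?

Total = 250 + 225 + 225 + 225 + 225 + 200 + 200 + 100 + 75 + 50 + 50 + 25 + 25 = 1875 kg.
Lower bound: ⌈1875/325⌉ = 6 containers.
Also, 7 pallets each exceed 325/2 kg, and no two of those can share a container, so at least 7 containers are needed.
A packing using 7 containers:
  container 1: 250 + 75 = 325
  container 2: 225 + 100 = 325
  container 3: 225 + 50 + 50 = 325
  container 4: 225 + 25 + 25 = 275
  container 5: 225 = 225
  container 6: 200 = 200
  container 7: 200 = 200
This matches the lower bound, so 7 is optimal.

7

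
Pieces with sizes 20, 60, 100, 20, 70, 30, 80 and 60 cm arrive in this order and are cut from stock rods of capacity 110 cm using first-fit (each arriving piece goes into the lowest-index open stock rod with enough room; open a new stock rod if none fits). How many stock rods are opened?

5

  20 → stock rod 1 (new)  [load 20/110]
  60 → stock rod 1  [load 80/110]
  100 → stock rod 2 (new)  [load 100/110]
  20 → stock rod 1  [load 100/110]
  70 → stock rod 3 (new)  [load 70/110]
  30 → stock rod 3  [load 100/110]
  80 → stock rod 4 (new)  [load 80/110]
  60 → stock rod 5 (new)  [load 60/110]
5 stock rods opened.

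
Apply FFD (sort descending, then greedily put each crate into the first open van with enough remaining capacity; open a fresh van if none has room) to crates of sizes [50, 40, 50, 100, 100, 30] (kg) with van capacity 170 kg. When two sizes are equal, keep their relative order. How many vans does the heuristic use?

Sorted descending: 100, 100, 50, 50, 40, 30.
  100 → van 1 (new)  [load 100/170]
  100 → van 2 (new)  [load 100/170]
  50 → van 1  [load 150/170]
  50 → van 2  [load 150/170]
  40 → van 3 (new)  [load 40/170]
  30 → van 3  [load 70/170]
3 vans opened.

3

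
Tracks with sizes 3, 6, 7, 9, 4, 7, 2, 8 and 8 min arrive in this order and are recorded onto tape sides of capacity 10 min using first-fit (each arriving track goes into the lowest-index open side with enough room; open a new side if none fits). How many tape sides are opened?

7

  3 → side 1 (new)  [load 3/10]
  6 → side 1  [load 9/10]
  7 → side 2 (new)  [load 7/10]
  9 → side 3 (new)  [load 9/10]
  4 → side 4 (new)  [load 4/10]
  7 → side 5 (new)  [load 7/10]
  2 → side 2  [load 9/10]
  8 → side 6 (new)  [load 8/10]
  8 → side 7 (new)  [load 8/10]
7 tape sides opened.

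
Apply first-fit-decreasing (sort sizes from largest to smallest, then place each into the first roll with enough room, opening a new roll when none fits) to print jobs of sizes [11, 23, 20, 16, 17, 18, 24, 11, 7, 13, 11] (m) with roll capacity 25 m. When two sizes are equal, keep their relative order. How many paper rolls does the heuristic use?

Sorted descending: 24, 23, 20, 18, 17, 16, 13, 11, 11, 11, 7.
  24 → roll 1 (new)  [load 24/25]
  23 → roll 2 (new)  [load 23/25]
  20 → roll 3 (new)  [load 20/25]
  18 → roll 4 (new)  [load 18/25]
  17 → roll 5 (new)  [load 17/25]
  16 → roll 6 (new)  [load 16/25]
  13 → roll 7 (new)  [load 13/25]
  11 → roll 7  [load 24/25]
  11 → roll 8 (new)  [load 11/25]
  11 → roll 8  [load 22/25]
  7 → roll 4  [load 25/25]
8 paper rolls opened.

8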